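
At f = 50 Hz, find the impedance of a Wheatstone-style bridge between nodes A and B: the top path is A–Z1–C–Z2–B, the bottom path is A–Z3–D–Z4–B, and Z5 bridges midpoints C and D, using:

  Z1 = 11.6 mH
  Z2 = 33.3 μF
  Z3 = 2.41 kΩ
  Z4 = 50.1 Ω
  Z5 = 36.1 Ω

Step 1 — Angular frequency: ω = 2π·f = 2π·50 = 314.2 rad/s.
Step 2 — Component impedances:
  Z1: Z = jωL = j·314.2·0.0116 = 0 + j3.644 Ω
  Z2: Z = 1/(jωC) = -j/(ω·C) = 0 - j95.59 Ω
  Z3: Z = R = 2410 Ω
  Z4: Z = R = 50.1 Ω
  Z5: Z = R = 36.1 Ω
Step 3 — Bridge requires nodal analysis (the Z5 bridge couples midpoints C and D, so the two paths cannot be reduced to a simple series/parallel combination). Setting node B to ground and injecting 1 A at node A, the 3-node admittance system at A, C, D solves to V_A = Z_AB = 47.46 - j38.99 Ω = 61.42∠-39.4° Ω.

Z = 47.46 - j38.99 Ω = 61.42∠-39.4° Ω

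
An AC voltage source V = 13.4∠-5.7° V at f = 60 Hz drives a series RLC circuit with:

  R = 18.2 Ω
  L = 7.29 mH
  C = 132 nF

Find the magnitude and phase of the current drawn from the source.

Step 1 — Angular frequency: ω = 2π·f = 2π·60 = 377 rad/s.
Step 2 — Component impedances:
  R: Z = R = 18.2 Ω
  L: Z = jωL = j·377·0.00729 = 0 + j2.748 Ω
  C: Z = 1/(jωC) = -j/(ω·C) = 0 - j2.01e+04 Ω
Step 3 — Series combination: Z_total = R + L + C = 18.2 - j2.009e+04 Ω = 2.009e+04∠-89.9° Ω.
Step 4 — Source phasor: V = 13.4∠-5.7° V = 13.33 - j1.331 V.
Step 5 — Ohm's law: I = V / Z_total = (13.33 - j1.331) / (18.2 - j2.009e+04) = 6.684e-05 + j0.0006636 A.
Step 6 — Convert to polar: |I| = 0.0006669 A, ∠I = 84.2°.

I = 0.0006669∠84.2° A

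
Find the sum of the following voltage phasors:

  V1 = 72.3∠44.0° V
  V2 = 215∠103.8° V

Step 1 — Convert each phasor to rectangular form:
  V1 = 72.3·(cos(44.0°) + j·sin(44.0°)) = 52.01 + j50.22 V
  V2 = 215·(cos(103.8°) + j·sin(103.8°)) = -51.28 + j208.8 V
Step 2 — Sum components: V_total = 0.7236 + j259 V.
Step 3 — Convert to polar: |V_total| = 259 V, ∠V_total = 89.8°.

V_total = 259∠89.8° V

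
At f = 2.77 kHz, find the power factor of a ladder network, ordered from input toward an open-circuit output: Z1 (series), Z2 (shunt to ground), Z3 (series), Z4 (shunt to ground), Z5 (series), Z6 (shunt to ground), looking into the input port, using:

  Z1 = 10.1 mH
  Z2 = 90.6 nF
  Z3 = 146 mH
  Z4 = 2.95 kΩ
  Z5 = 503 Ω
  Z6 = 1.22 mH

Step 1 — Angular frequency: ω = 2π·f = 2π·2770 = 1.74e+04 rad/s.
Step 2 — Component impedances:
  Z1: Z = jωL = j·1.74e+04·0.0101 = 0 + j175.8 Ω
  Z2: Z = 1/(jωC) = -j/(ω·C) = 0 - j634.2 Ω
  Z3: Z = jωL = j·1.74e+04·0.146 = 0 + j2541 Ω
  Z4: Z = R = 2950 Ω
  Z5: Z = R = 503 Ω
  Z6: Z = jωL = j·1.74e+04·0.00122 = 0 + j21.23 Ω
Step 3 — Ladder network (open output): work backward from the far end, alternating series and parallel combinations. Z_in = 44.55 - j657.6 Ω = 659.2∠-86.1° Ω.
Step 4 — Power factor: PF = cos(φ) = Re(Z)/|Z| = 44.551/659.15 = 0.06759.
Step 5 — Type: Im(Z) = -657.6 ⇒ leading (phase φ = -86.1°).

PF = 0.06759 (leading, φ = -86.1°)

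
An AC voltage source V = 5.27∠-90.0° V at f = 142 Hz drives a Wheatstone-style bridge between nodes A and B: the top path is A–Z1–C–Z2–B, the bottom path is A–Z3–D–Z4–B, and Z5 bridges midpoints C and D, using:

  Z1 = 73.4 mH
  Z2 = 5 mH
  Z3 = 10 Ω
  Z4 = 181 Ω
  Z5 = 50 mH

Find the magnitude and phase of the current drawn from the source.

Step 1 — Angular frequency: ω = 2π·f = 2π·142 = 892.2 rad/s.
Step 2 — Component impedances:
  Z1: Z = jωL = j·892.2·0.0734 = 0 + j65.49 Ω
  Z2: Z = jωL = j·892.2·0.005 = 0 + j4.461 Ω
  Z3: Z = R = 10 Ω
  Z4: Z = R = 181 Ω
  Z5: Z = jωL = j·892.2·0.05 = 0 + j44.61 Ω
Step 3 — Bridge requires nodal analysis (the Z5 bridge couples midpoints C and D, so the two paths cannot be reduced to a simple series/parallel combination). Setting node B to ground and injecting 1 A at node A, the 3-node admittance system at A, C, D solves to V_A = Z_AB = 8.653 + j31.24 Ω = 32.42∠74.5° Ω.
Step 4 — Source phasor: V = 5.27∠-90.0° V = 0 - j5.27 V.
Step 5 — Ohm's law: I = V / Z_total = (0 - j5.27) / (8.653 + j31.24) = -0.1567 - j0.04339 A.
Step 6 — Convert to polar: |I| = 0.1626 A, ∠I = -164.5°.

I = 0.1626∠-164.5° A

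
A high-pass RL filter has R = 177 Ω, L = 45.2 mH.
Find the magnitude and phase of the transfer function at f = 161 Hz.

Step 1 — Angular frequency: ω = 2π·161 = 1012 rad/s.
Step 2 — Transfer function: H(jω) = jωL/(R + jωL).
Step 3 — Numerator jωL = j·45.72; denominator R + jωL = 177 + j45.72.
Step 4 — H = 0.06256 + j0.2422.
Step 5 — Magnitude: |H| = 0.2501 (-12.0 dB); phase: φ = 75.5°.

|H| = 0.2501 (-12.0 dB), φ = 75.5°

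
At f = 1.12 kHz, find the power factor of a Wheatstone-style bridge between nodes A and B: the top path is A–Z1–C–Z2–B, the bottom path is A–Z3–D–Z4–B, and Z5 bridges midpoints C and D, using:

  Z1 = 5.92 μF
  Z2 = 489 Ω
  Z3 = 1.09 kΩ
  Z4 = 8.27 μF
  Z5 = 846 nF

Step 1 — Angular frequency: ω = 2π·f = 2π·1120 = 7037 rad/s.
Step 2 — Component impedances:
  Z1: Z = 1/(jωC) = -j/(ω·C) = 0 - j24 Ω
  Z2: Z = R = 489 Ω
  Z3: Z = R = 1090 Ω
  Z4: Z = 1/(jωC) = -j/(ω·C) = 0 - j17.18 Ω
  Z5: Z = 1/(jωC) = -j/(ω·C) = 0 - j168 Ω
Step 3 — Bridge requires nodal analysis (the Z5 bridge couples midpoints C and D, so the two paths cannot be reduced to a simple series/parallel combination). Setting node B to ground and injecting 1 A at node A, the 3-node admittance system at A, C, D solves to V_A = Z_AB = 81.23 - j166.2 Ω = 185∠-64.0° Ω.
Step 4 — Power factor: PF = cos(φ) = Re(Z)/|Z| = 81.231/185.03 = 0.439.
Step 5 — Type: Im(Z) = -166.2 ⇒ leading (phase φ = -64.0°).

PF = 0.439 (leading, φ = -64.0°)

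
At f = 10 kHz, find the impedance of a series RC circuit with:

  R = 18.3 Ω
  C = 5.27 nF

Step 1 — Angular frequency: ω = 2π·f = 2π·1e+04 = 6.283e+04 rad/s.
Step 2 — Component impedances:
  R: Z = R = 18.3 Ω
  C: Z = 1/(jωC) = -j/(ω·C) = 0 - j3020 Ω
Step 3 — Series combination: Z_total = R + C = 18.3 - j3020 Ω = 3020∠-89.7° Ω.

Z = 18.3 - j3020 Ω = 3020∠-89.7° Ω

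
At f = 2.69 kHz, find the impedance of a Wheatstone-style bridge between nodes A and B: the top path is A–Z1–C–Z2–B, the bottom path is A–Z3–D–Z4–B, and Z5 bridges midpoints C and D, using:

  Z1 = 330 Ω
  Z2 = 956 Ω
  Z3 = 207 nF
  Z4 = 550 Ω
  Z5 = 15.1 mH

Step 1 — Angular frequency: ω = 2π·f = 2π·2690 = 1.69e+04 rad/s.
Step 2 — Component impedances:
  Z1: Z = R = 330 Ω
  Z2: Z = R = 956 Ω
  Z3: Z = 1/(jωC) = -j/(ω·C) = 0 - j285.8 Ω
  Z4: Z = R = 550 Ω
  Z5: Z = jωL = j·1.69e+04·0.0151 = 0 + j255.2 Ω
Step 3 — Bridge requires nodal analysis (the Z5 bridge couples midpoints C and D, so the two paths cannot be reduced to a simple series/parallel combination). Setting node B to ground and injecting 1 A at node A, the 3-node admittance system at A, C, D solves to V_A = Z_AB = 453.9 - j226.6 Ω = 507.3∠-26.5° Ω.

Z = 453.9 - j226.6 Ω = 507.3∠-26.5° Ω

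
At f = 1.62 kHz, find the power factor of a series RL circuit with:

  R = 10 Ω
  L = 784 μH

Step 1 — Angular frequency: ω = 2π·f = 2π·1620 = 1.018e+04 rad/s.
Step 2 — Component impedances:
  R: Z = R = 10 Ω
  L: Z = jωL = j·1.018e+04·0.000784 = 0 + j7.98 Ω
Step 3 — Series combination: Z_total = R + L = 10 + j7.98 Ω = 12.79∠38.6° Ω.
Step 4 — Power factor: PF = cos(φ) = Re(Z)/|Z| = 10/12.794 = 0.7816.
Step 5 — Type: Im(Z) = 7.98 ⇒ lagging (phase φ = 38.6°).

PF = 0.7816 (lagging, φ = 38.6°)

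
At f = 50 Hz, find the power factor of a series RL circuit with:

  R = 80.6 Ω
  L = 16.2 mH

Step 1 — Angular frequency: ω = 2π·f = 2π·50 = 314.2 rad/s.
Step 2 — Component impedances:
  R: Z = R = 80.6 Ω
  L: Z = jωL = j·314.2·0.0162 = 0 + j5.089 Ω
Step 3 — Series combination: Z_total = R + L = 80.6 + j5.089 Ω = 80.76∠3.6° Ω.
Step 4 — Power factor: PF = cos(φ) = Re(Z)/|Z| = 80.6/80.76 = 0.998.
Step 5 — Type: Im(Z) = 5.089 ⇒ lagging (phase φ = 3.6°).

PF = 0.998 (lagging, φ = 3.6°)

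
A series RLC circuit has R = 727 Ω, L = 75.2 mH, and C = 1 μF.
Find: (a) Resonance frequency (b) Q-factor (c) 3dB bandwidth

Step 1 — Resonance condition Im(Z)=0 gives ω₀ = 1/√(LC).
Step 2 — ω₀ = 1/√(0.0752·1e-06) = 3647 rad/s.
Step 3 — f₀ = ω₀/(2π) = 580.4 Hz.
Step 4 — Series Q: Q = ω₀L/R = 3647·0.0752/727 = 0.3772.
Step 5 — 3dB bandwidth: Δω = ω₀/Q = 9668 rad/s; BW = Δω/(2π) = 1539 Hz.

(a) f₀ = 580.4 Hz  (b) Q = 0.3772  (c) BW = 1539 Hz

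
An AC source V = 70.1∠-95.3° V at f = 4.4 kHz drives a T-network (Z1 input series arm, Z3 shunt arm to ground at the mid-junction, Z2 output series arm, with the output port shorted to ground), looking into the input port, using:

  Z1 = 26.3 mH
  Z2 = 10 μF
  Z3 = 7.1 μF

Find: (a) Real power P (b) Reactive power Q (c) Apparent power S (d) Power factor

Step 1 — Angular frequency: ω = 2π·f = 2π·4400 = 2.765e+04 rad/s.
Step 2 — Component impedances:
  Z1: Z = jωL = j·2.765e+04·0.0263 = 0 + j727.1 Ω
  Z2: Z = 1/(jωC) = -j/(ω·C) = 0 - j3.617 Ω
  Z3: Z = 1/(jωC) = -j/(ω·C) = 0 - j5.095 Ω
Step 3 — With the output port shorted to ground, the output series arm Z2 runs from the junction to ground; the shunt arm Z3 also runs from the junction to ground. They appear in parallel: Z3 || Z2 = 0 - j2.115 Ω.
Step 4 — Series with input arm Z1: Z_in = Z1 + (Z3 || Z2) = 0 + j725 Ω = 725∠90.0° Ω.
Step 5 — Source phasor: V = 70.1∠-95.3° V = -6.475 - j69.8 V.
Step 6 — Current: I = V / Z = -0.09628 + j0.008932 A = 0.09669∠174.7° A.
Step 7 — Complex power: S = V·I* = 0 + j6.778 VA.
Step 8 — Real power: P = Re(S) = 0 W.
Step 9 — Reactive power: Q = Im(S) = 6.778 VAR.
Step 10 — Apparent power: |S| = 6.778 VA.
Step 11 — Power factor: PF = P/|S| = 0 (lagging).

(a) P = 0 W  (b) Q = 6.778 VAR  (c) S = 6.778 VA  (d) PF = 0 (lagging)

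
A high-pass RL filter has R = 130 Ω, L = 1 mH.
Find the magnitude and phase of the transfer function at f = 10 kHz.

Step 1 — Angular frequency: ω = 2π·1e+04 = 6.283e+04 rad/s.
Step 2 — Transfer function: H(jω) = jωL/(R + jωL).
Step 3 — Numerator jωL = j·62.83; denominator R + jωL = 130 + j62.83.
Step 4 — H = 0.1894 + j0.3918.
Step 5 — Magnitude: |H| = 0.4352 (-7.2 dB); phase: φ = 64.2°.

|H| = 0.4352 (-7.2 dB), φ = 64.2°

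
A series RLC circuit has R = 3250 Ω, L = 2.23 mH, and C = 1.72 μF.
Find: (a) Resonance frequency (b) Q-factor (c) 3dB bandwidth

Step 1 — Resonance condition Im(Z)=0 gives ω₀ = 1/√(LC).
Step 2 — ω₀ = 1/√(0.00223·1.72e-06) = 1.615e+04 rad/s.
Step 3 — f₀ = ω₀/(2π) = 2570 Hz.
Step 4 — Series Q: Q = ω₀L/R = 1.615e+04·0.00223/3250 = 0.01108.
Step 5 — 3dB bandwidth: Δω = ω₀/Q = 1.457e+06 rad/s; BW = Δω/(2π) = 2.32e+05 Hz.

(a) f₀ = 2570 Hz  (b) Q = 0.01108  (c) BW = 2.32e+05 Hz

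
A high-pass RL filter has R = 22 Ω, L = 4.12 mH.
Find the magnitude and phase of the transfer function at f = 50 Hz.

Step 1 — Angular frequency: ω = 2π·50 = 314.2 rad/s.
Step 2 — Transfer function: H(jω) = jωL/(R + jωL).
Step 3 — Numerator jωL = j·1.294; denominator R + jωL = 22 + j1.294.
Step 4 — H = 0.003449 + j0.05863.
Step 5 — Magnitude: |H| = 0.05873 (-24.6 dB); phase: φ = 86.6°.

|H| = 0.05873 (-24.6 dB), φ = 86.6°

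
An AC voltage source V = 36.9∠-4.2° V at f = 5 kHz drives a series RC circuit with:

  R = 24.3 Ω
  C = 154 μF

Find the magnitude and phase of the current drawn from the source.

Step 1 — Angular frequency: ω = 2π·f = 2π·5000 = 3.142e+04 rad/s.
Step 2 — Component impedances:
  R: Z = R = 24.3 Ω
  C: Z = 1/(jωC) = -j/(ω·C) = 0 - j0.2067 Ω
Step 3 — Series combination: Z_total = R + C = 24.3 - j0.2067 Ω = 24.3∠-0.5° Ω.
Step 4 — Source phasor: V = 36.9∠-4.2° V = 36.8 - j2.702 V.
Step 5 — Ohm's law: I = V / Z_total = (36.8 - j2.702) / (24.3 - j0.2067) = 1.515 - j0.09832 A.
Step 6 — Convert to polar: |I| = 1.518 A, ∠I = -3.7°.

I = 1.518∠-3.7° A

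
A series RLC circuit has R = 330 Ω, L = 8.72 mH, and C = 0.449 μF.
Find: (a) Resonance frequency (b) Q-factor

Step 1 — Resonance condition Im(Z)=0 gives ω₀ = 1/√(LC).
Step 2 — ω₀ = 1/√(0.00872·4.49e-07) = 1.598e+04 rad/s.
Step 3 — f₀ = ω₀/(2π) = 2544 Hz.
Step 4 — Series Q: Q = ω₀L/R = 1.598e+04·0.00872/330 = 0.4223.

(a) f₀ = 2544 Hz  (b) Q = 0.4223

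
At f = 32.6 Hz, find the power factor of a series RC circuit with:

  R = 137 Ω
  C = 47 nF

Step 1 — Angular frequency: ω = 2π·f = 2π·32.6 = 204.8 rad/s.
Step 2 — Component impedances:
  R: Z = R = 137 Ω
  C: Z = 1/(jωC) = -j/(ω·C) = 0 - j1.039e+05 Ω
Step 3 — Series combination: Z_total = R + C = 137 - j1.039e+05 Ω = 1.039e+05∠-89.9° Ω.
Step 4 — Power factor: PF = cos(φ) = Re(Z)/|Z| = 137/1.039e+05 = 0.001319.
Step 5 — Type: Im(Z) = -1.039e+05 ⇒ leading (phase φ = -89.9°).

PF = 0.001319 (leading, φ = -89.9°)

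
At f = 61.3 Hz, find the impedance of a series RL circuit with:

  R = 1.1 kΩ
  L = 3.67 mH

Step 1 — Angular frequency: ω = 2π·f = 2π·61.3 = 385.2 rad/s.
Step 2 — Component impedances:
  R: Z = R = 1100 Ω
  L: Z = jωL = j·385.2·0.00367 = 0 + j1.414 Ω
Step 3 — Series combination: Z_total = R + L = 1100 + j1.414 Ω = 1100∠0.1° Ω.

Z = 1100 + j1.414 Ω = 1100∠0.1° Ω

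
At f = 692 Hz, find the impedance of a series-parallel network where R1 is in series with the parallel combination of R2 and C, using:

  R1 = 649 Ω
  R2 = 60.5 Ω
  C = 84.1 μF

Step 1 — Angular frequency: ω = 2π·f = 2π·692 = 4348 rad/s.
Step 2 — Component impedances:
  R1: Z = R = 649 Ω
  R2: Z = R = 60.5 Ω
  C: Z = 1/(jωC) = -j/(ω·C) = 0 - j2.735 Ω
Step 3 — Parallel branch: R2 || C = 1/(1/R2 + 1/C) = 0.1234 - j2.729 Ω.
Step 4 — Series with R1: Z_total = R1 + (R2 || C) = 649.1 - j2.729 Ω = 649.1∠-0.2° Ω.

Z = 649.1 - j2.729 Ω = 649.1∠-0.2° Ω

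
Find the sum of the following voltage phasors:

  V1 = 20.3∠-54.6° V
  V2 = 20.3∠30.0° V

Step 1 — Convert each phasor to rectangular form:
  V1 = 20.3·(cos(-54.6°) + j·sin(-54.6°)) = 11.76 - j16.55 V
  V2 = 20.3·(cos(30.0°) + j·sin(30.0°)) = 17.58 + j10.15 V
Step 2 — Sum components: V_total = 29.34 - j6.397 V.
Step 3 — Convert to polar: |V_total| = 30.03 V, ∠V_total = -12.3°.

V_total = 30.03∠-12.3° V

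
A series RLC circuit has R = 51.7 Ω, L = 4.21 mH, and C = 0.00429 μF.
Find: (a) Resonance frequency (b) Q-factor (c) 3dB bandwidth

Step 1 — Resonance: ω₀ = 1/√(LC) = 1/√(0.00421·4.29e-09) = 2.353e+05 rad/s.
Step 2 — f₀ = ω₀/(2π) = 3.745e+04 Hz.
Step 3 — Series Q: Q = ω₀L/R = 2.353e+05·0.00421/51.7 = 19.16.
Step 4 — Bandwidth: Δω = ω₀/Q = 1.228e+04 rad/s; BW = Δω/(2π) = 1954 Hz.

(a) f₀ = 3.745e+04 Hz  (b) Q = 19.16  (c) BW = 1954 Hz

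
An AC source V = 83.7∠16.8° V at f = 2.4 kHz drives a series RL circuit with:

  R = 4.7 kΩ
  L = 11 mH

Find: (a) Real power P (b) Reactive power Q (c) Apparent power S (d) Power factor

Step 1 — Angular frequency: ω = 2π·f = 2π·2400 = 1.508e+04 rad/s.
Step 2 — Component impedances:
  R: Z = R = 4700 Ω
  L: Z = jωL = j·1.508e+04·0.011 = 0 + j165.9 Ω
Step 3 — Series combination: Z_total = R + L = 4700 + j165.9 Ω = 4703∠2.0° Ω.
Step 4 — Source phasor: V = 83.7∠16.8° V = 80.13 + j24.19 V.
Step 5 — Current: I = V / Z = 0.01721 + j0.00454 A = 0.0178∠14.8° A.
Step 6 — Complex power: S = V·I* = 1.489 + j0.05254 VA.
Step 7 — Real power: P = Re(S) = 1.489 W.
Step 8 — Reactive power: Q = Im(S) = 0.05254 VAR.
Step 9 — Apparent power: |S| = 1.49 VA.
Step 10 — Power factor: PF = P/|S| = 0.9994 (lagging).

(a) P = 1.489 W  (b) Q = 0.05254 VAR  (c) S = 1.49 VA  (d) PF = 0.9994 (lagging)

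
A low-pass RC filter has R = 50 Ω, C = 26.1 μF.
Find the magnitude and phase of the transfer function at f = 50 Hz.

Step 1 — Angular frequency: ω = 2π·50 = 314.2 rad/s.
Step 2 — Transfer function: H(jω) = 1/(1 + jωRC).
Step 3 — Denominator: 1 + jωRC = 1 + j·314.2·50·2.61e-05 = 1 + j0.41.
Step 4 — H = 0.8561 - j0.351.
Step 5 — Magnitude: |H| = 0.9253 (-0.7 dB); phase: φ = -22.3°.

|H| = 0.9253 (-0.7 dB), φ = -22.3°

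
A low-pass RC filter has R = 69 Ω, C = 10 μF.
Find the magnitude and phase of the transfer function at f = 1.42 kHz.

Step 1 — Angular frequency: ω = 2π·1420 = 8922 rad/s.
Step 2 — Transfer function: H(jω) = 1/(1 + jωRC).
Step 3 — Denominator: 1 + jωRC = 1 + j·8922·69·1e-05 = 1 + j6.156.
Step 4 — H = 0.02571 - j0.1583.
Step 5 — Magnitude: |H| = 0.1603 (-15.9 dB); phase: φ = -80.8°.

|H| = 0.1603 (-15.9 dB), φ = -80.8°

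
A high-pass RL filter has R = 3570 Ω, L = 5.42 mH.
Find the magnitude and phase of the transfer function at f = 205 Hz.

Step 1 — Angular frequency: ω = 2π·205 = 1288 rad/s.
Step 2 — Transfer function: H(jω) = jωL/(R + jωL).
Step 3 — Numerator jωL = j·6.981; denominator R + jωL = 3570 + j6.981.
Step 4 — H = 3.824e-06 + j0.001956.
Step 5 — Magnitude: |H| = 0.001956 (-54.2 dB); phase: φ = 89.9°.

|H| = 0.001956 (-54.2 dB), φ = 89.9°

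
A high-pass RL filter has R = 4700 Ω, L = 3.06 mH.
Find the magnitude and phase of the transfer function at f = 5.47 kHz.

Step 1 — Angular frequency: ω = 2π·5470 = 3.437e+04 rad/s.
Step 2 — Transfer function: H(jω) = jωL/(R + jωL).
Step 3 — Numerator jωL = j·105.2; denominator R + jωL = 4700 + j105.2.
Step 4 — H = 0.0005005 + j0.02237.
Step 5 — Magnitude: |H| = 0.02237 (-33.0 dB); phase: φ = 88.7°.

|H| = 0.02237 (-33.0 dB), φ = 88.7°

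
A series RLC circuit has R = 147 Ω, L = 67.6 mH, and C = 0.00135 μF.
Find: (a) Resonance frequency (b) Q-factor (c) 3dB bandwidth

Step 1 — Resonance: ω₀ = 1/√(LC) = 1/√(0.0676·1.35e-09) = 1.047e+05 rad/s.
Step 2 — f₀ = ω₀/(2π) = 1.666e+04 Hz.
Step 3 — Series Q: Q = ω₀L/R = 1.047e+05·0.0676/147 = 48.14.
Step 4 — Bandwidth: Δω = ω₀/Q = 2175 rad/s; BW = Δω/(2π) = 346.1 Hz.

(a) f₀ = 1.666e+04 Hz  (b) Q = 48.14  (c) BW = 346.1 Hz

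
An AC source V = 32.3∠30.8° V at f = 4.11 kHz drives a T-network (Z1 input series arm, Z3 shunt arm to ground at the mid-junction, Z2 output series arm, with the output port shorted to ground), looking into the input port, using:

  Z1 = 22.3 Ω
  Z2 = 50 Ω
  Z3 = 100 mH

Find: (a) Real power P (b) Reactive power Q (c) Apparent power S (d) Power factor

Step 1 — Angular frequency: ω = 2π·f = 2π·4110 = 2.582e+04 rad/s.
Step 2 — Component impedances:
  Z1: Z = R = 22.3 Ω
  Z2: Z = R = 50 Ω
  Z3: Z = jωL = j·2.582e+04·0.1 = 0 + j2582 Ω
Step 3 — With the output port shorted to ground, the output series arm Z2 runs from the junction to ground; the shunt arm Z3 also runs from the junction to ground. They appear in parallel: Z3 || Z2 = 49.98 + j0.9677 Ω.
Step 4 — Series with input arm Z1: Z_in = Z1 + (Z3 || Z2) = 72.28 + j0.9677 Ω = 72.29∠0.8° Ω.
Step 5 — Source phasor: V = 32.3∠30.8° V = 27.74 + j16.54 V.
Step 6 — Current: I = V / Z = 0.3868 + j0.2236 A = 0.4468∠30.0° A.
Step 7 — Complex power: S = V·I* = 14.43 + j0.1932 VA.
Step 8 — Real power: P = Re(S) = 14.43 W.
Step 9 — Reactive power: Q = Im(S) = 0.1932 VAR.
Step 10 — Apparent power: |S| = 14.43 VA.
Step 11 — Power factor: PF = P/|S| = 0.9999 (lagging).

(a) P = 14.43 W  (b) Q = 0.1932 VAR  (c) S = 14.43 VA  (d) PF = 0.9999 (lagging)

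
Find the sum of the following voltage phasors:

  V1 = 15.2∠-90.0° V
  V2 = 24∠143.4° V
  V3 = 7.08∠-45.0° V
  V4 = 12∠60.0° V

Step 1 — Convert each phasor to rectangular form:
  V1 = 15.2·(cos(-90.0°) + j·sin(-90.0°)) = 0 - j15.2 V
  V2 = 24·(cos(143.4°) + j·sin(143.4°)) = -19.27 + j14.31 V
  V3 = 7.08·(cos(-45.0°) + j·sin(-45.0°)) = 5.006 - j5.006 V
  V4 = 12·(cos(60.0°) + j·sin(60.0°)) = 6 + j10.39 V
Step 2 — Sum components: V_total = -8.261 + j4.495 V.
Step 3 — Convert to polar: |V_total| = 9.405 V, ∠V_total = 151.4°.

V_total = 9.405∠151.4° V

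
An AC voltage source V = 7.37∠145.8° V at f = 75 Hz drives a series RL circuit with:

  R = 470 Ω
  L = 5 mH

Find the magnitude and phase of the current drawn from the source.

Step 1 — Angular frequency: ω = 2π·f = 2π·75 = 471.2 rad/s.
Step 2 — Component impedances:
  R: Z = R = 470 Ω
  L: Z = jωL = j·471.2·0.005 = 0 + j2.356 Ω
Step 3 — Series combination: Z_total = R + L = 470 + j2.356 Ω = 470∠0.3° Ω.
Step 4 — Source phasor: V = 7.37∠145.8° V = -6.096 + j4.143 V.
Step 5 — Ohm's law: I = V / Z_total = (-6.096 + j4.143) / (470 + j2.356) = -0.01292 + j0.008879 A.
Step 6 — Convert to polar: |I| = 0.01568 A, ∠I = 145.5°.

I = 0.01568∠145.5° A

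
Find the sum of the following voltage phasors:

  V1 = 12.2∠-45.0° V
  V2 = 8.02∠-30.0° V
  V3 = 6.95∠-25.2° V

Step 1 — Convert each phasor to rectangular form:
  V1 = 12.2·(cos(-45.0°) + j·sin(-45.0°)) = 8.627 - j8.627 V
  V2 = 8.02·(cos(-30.0°) + j·sin(-30.0°)) = 6.946 - j4.01 V
  V3 = 6.95·(cos(-25.2°) + j·sin(-25.2°)) = 6.289 - j2.959 V
Step 2 — Sum components: V_total = 21.86 - j15.6 V.
Step 3 — Convert to polar: |V_total| = 26.85 V, ∠V_total = -35.5°.

V_total = 26.85∠-35.5° V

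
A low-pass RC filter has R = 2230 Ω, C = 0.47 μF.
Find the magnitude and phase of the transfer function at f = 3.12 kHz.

Step 1 — Angular frequency: ω = 2π·3120 = 1.96e+04 rad/s.
Step 2 — Transfer function: H(jω) = 1/(1 + jωRC).
Step 3 — Denominator: 1 + jωRC = 1 + j·1.96e+04·2230·4.7e-07 = 1 + j20.55.
Step 4 — H = 0.002363 - j0.04856.
Step 5 — Magnitude: |H| = 0.04861 (-26.3 dB); phase: φ = -87.2°.

|H| = 0.04861 (-26.3 dB), φ = -87.2°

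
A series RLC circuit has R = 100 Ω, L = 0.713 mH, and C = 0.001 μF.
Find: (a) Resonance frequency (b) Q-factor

Step 1 — Resonance condition Im(Z)=0 gives ω₀ = 1/√(LC).
Step 2 — ω₀ = 1/√(0.000713·1e-09) = 1.184e+06 rad/s.
Step 3 — f₀ = ω₀/(2π) = 1.885e+05 Hz.
Step 4 — Series Q: Q = ω₀L/R = 1.184e+06·0.000713/100 = 8.444.

(a) f₀ = 1.885e+05 Hz  (b) Q = 8.444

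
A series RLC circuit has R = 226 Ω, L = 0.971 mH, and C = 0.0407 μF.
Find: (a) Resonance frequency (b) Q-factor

Step 1 — Resonance condition Im(Z)=0 gives ω₀ = 1/√(LC).
Step 2 — ω₀ = 1/√(0.000971·4.07e-08) = 1.591e+05 rad/s.
Step 3 — f₀ = ω₀/(2π) = 2.532e+04 Hz.
Step 4 — Series Q: Q = ω₀L/R = 1.591e+05·0.000971/226 = 0.6834.

(a) f₀ = 2.532e+04 Hz  (b) Q = 0.6834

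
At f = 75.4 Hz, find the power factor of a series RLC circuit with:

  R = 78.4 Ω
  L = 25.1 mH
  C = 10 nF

Step 1 — Angular frequency: ω = 2π·f = 2π·75.4 = 473.8 rad/s.
Step 2 — Component impedances:
  R: Z = R = 78.4 Ω
  L: Z = jωL = j·473.8·0.0251 = 0 + j11.89 Ω
  C: Z = 1/(jωC) = -j/(ω·C) = 0 - j2.111e+05 Ω
Step 3 — Series combination: Z_total = R + L + C = 78.4 - j2.111e+05 Ω = 2.111e+05∠-90.0° Ω.
Step 4 — Power factor: PF = cos(φ) = Re(Z)/|Z| = 78.4/2.111e+05 = 0.0003714.
Step 5 — Type: Im(Z) = -2.111e+05 ⇒ leading (phase φ = -90.0°).

PF = 0.0003714 (leading, φ = -90.0°)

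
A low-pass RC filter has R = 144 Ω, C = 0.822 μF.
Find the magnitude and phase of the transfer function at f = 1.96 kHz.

Step 1 — Angular frequency: ω = 2π·1960 = 1.232e+04 rad/s.
Step 2 — Transfer function: H(jω) = 1/(1 + jωRC).
Step 3 — Denominator: 1 + jωRC = 1 + j·1.232e+04·144·8.22e-07 = 1 + j1.458.
Step 4 — H = 0.32 - j0.4665.
Step 5 — Magnitude: |H| = 0.5657 (-4.9 dB); phase: φ = -55.5°.

|H| = 0.5657 (-4.9 dB), φ = -55.5°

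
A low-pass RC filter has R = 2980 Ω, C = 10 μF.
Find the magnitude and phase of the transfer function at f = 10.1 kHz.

Step 1 — Angular frequency: ω = 2π·1.01e+04 = 6.346e+04 rad/s.
Step 2 — Transfer function: H(jω) = 1/(1 + jωRC).
Step 3 — Denominator: 1 + jωRC = 1 + j·6.346e+04·2980·1e-05 = 1 + j1891.
Step 4 — H = 2.796e-07 - j0.0005288.
Step 5 — Magnitude: |H| = 0.0005288 (-65.5 dB); phase: φ = -90.0°.

|H| = 0.0005288 (-65.5 dB), φ = -90.0°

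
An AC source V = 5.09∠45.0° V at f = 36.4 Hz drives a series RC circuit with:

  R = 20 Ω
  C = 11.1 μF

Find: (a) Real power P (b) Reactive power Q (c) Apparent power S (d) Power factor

Step 1 — Angular frequency: ω = 2π·f = 2π·36.4 = 228.7 rad/s.
Step 2 — Component impedances:
  R: Z = R = 20 Ω
  C: Z = 1/(jωC) = -j/(ω·C) = 0 - j393.9 Ω
Step 3 — Series combination: Z_total = R + C = 20 - j393.9 Ω = 394.4∠-87.1° Ω.
Step 4 — Source phasor: V = 5.09∠45.0° V = 3.599 + j3.599 V.
Step 5 — Current: I = V / Z = -0.008651 + j0.009576 A = 0.01291∠132.1° A.
Step 6 — Complex power: S = V·I* = 0.003331 - j0.0656 VA.
Step 7 — Real power: P = Re(S) = 0.003331 W.
Step 8 — Reactive power: Q = Im(S) = -0.0656 VAR.
Step 9 — Apparent power: |S| = 0.06569 VA.
Step 10 — Power factor: PF = P/|S| = 0.05071 (leading).

(a) P = 0.003331 W  (b) Q = -0.0656 VAR  (c) S = 0.06569 VA  (d) PF = 0.05071 (leading)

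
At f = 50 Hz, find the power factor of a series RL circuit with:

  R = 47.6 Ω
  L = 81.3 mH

Step 1 — Angular frequency: ω = 2π·f = 2π·50 = 314.2 rad/s.
Step 2 — Component impedances:
  R: Z = R = 47.6 Ω
  L: Z = jωL = j·314.2·0.0813 = 0 + j25.54 Ω
Step 3 — Series combination: Z_total = R + L = 47.6 + j25.54 Ω = 54.02∠28.2° Ω.
Step 4 — Power factor: PF = cos(φ) = Re(Z)/|Z| = 47.6/54.02 = 0.8812.
Step 5 — Type: Im(Z) = 25.54 ⇒ lagging (phase φ = 28.2°).

PF = 0.8812 (lagging, φ = 28.2°)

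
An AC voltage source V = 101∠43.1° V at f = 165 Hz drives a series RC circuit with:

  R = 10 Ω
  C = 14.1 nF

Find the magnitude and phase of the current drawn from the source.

Step 1 — Angular frequency: ω = 2π·f = 2π·165 = 1037 rad/s.
Step 2 — Component impedances:
  R: Z = R = 10 Ω
  C: Z = 1/(jωC) = -j/(ω·C) = 0 - j6.841e+04 Ω
Step 3 — Series combination: Z_total = R + C = 10 - j6.841e+04 Ω = 6.841e+04∠-90.0° Ω.
Step 4 — Source phasor: V = 101∠43.1° V = 73.75 + j69.01 V.
Step 5 — Ohm's law: I = V / Z_total = (73.75 + j69.01) / (10 - j6.841e+04) = -0.001009 + j0.001078 A.
Step 6 — Convert to polar: |I| = 0.001476 A, ∠I = 133.1°.

I = 0.001476∠133.1° A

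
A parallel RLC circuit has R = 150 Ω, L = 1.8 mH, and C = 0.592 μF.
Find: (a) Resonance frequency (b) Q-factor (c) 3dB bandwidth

Step 1 — Resonance: ω₀ = 1/√(LC) = 1/√(0.0018·5.92e-07) = 3.063e+04 rad/s.
Step 2 — f₀ = ω₀/(2π) = 4876 Hz.
Step 3 — Parallel Q: Q = R/(ω₀L) = 150/(3.063e+04·0.0018) = 2.72.
Step 4 — Bandwidth: Δω = ω₀/Q = 1.126e+04 rad/s; BW = Δω/(2π) = 1792 Hz.

(a) f₀ = 4876 Hz  (b) Q = 2.72  (c) BW = 1792 Hz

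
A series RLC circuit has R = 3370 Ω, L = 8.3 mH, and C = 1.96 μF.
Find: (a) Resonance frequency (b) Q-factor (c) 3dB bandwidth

Step 1 — Resonance: ω₀ = 1/√(LC) = 1/√(0.0083·1.96e-06) = 7840 rad/s.
Step 2 — f₀ = ω₀/(2π) = 1248 Hz.
Step 3 — Series Q: Q = ω₀L/R = 7840·0.0083/3370 = 0.01931.
Step 4 — Bandwidth: Δω = ω₀/Q = 4.06e+05 rad/s; BW = Δω/(2π) = 6.462e+04 Hz.

(a) f₀ = 1248 Hz  (b) Q = 0.01931  (c) BW = 6.462e+04 Hz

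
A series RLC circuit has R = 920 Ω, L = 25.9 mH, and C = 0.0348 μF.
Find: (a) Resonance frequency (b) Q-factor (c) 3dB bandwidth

Step 1 — Resonance condition Im(Z)=0 gives ω₀ = 1/√(LC).
Step 2 — ω₀ = 1/√(0.0259·3.48e-08) = 3.331e+04 rad/s.
Step 3 — f₀ = ω₀/(2π) = 5301 Hz.
Step 4 — Series Q: Q = ω₀L/R = 3.331e+04·0.0259/920 = 0.9377.
Step 5 — 3dB bandwidth: Δω = ω₀/Q = 3.552e+04 rad/s; BW = Δω/(2π) = 5653 Hz.

(a) f₀ = 5301 Hz  (b) Q = 0.9377  (c) BW = 5653 Hz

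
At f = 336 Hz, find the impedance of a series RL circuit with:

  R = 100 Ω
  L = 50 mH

Step 1 — Angular frequency: ω = 2π·f = 2π·336 = 2111 rad/s.
Step 2 — Component impedances:
  R: Z = R = 100 Ω
  L: Z = jωL = j·2111·0.05 = 0 + j105.6 Ω
Step 3 — Series combination: Z_total = R + L = 100 + j105.6 Ω = 145.4∠46.5° Ω.

Z = 100 + j105.6 Ω = 145.4∠46.5° Ω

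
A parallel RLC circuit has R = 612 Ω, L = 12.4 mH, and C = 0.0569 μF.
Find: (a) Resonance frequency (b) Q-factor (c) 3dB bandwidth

Step 1 — Resonance: ω₀ = 1/√(LC) = 1/√(0.0124·5.69e-08) = 3.765e+04 rad/s.
Step 2 — f₀ = ω₀/(2π) = 5992 Hz.
Step 3 — Parallel Q: Q = R/(ω₀L) = 612/(3.765e+04·0.0124) = 1.311.
Step 4 — Bandwidth: Δω = ω₀/Q = 2.872e+04 rad/s; BW = Δω/(2π) = 4570 Hz.

(a) f₀ = 5992 Hz  (b) Q = 1.311  (c) BW = 4570 Hz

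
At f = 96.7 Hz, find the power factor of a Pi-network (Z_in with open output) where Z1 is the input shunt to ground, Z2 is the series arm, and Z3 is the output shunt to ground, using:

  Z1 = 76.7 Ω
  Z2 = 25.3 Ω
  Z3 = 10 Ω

Step 1 — Angular frequency: ω = 2π·f = 2π·96.7 = 607.6 rad/s.
Step 2 — Component impedances:
  Z1: Z = R = 76.7 Ω
  Z2: Z = R = 25.3 Ω
  Z3: Z = R = 10 Ω
Step 3 — With open output, the series arm Z2 and the output shunt Z3 appear in series to ground: Z2 + Z3 = 35.3 Ω.
Step 4 — Parallel with input shunt Z1: Z_in = Z1 || (Z2 + Z3) = 24.17 Ω = 24.17∠0.0° Ω.
Step 5 — Power factor: PF = cos(φ) = Re(Z)/|Z| = 24.17/24.17 = 1.
Step 6 — Type: Im(Z) = 0 ⇒ unity (phase φ = 0.0°).

PF = 1 (unity, φ = 0.0°)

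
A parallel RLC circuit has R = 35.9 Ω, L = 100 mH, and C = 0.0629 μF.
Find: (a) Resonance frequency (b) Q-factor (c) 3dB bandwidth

Step 1 — Resonance: ω₀ = 1/√(LC) = 1/√(0.1·6.29e-08) = 1.261e+04 rad/s.
Step 2 — f₀ = ω₀/(2π) = 2007 Hz.
Step 3 — Parallel Q: Q = R/(ω₀L) = 35.9/(1.261e+04·0.1) = 0.02847.
Step 4 — Bandwidth: Δω = ω₀/Q = 4.428e+05 rad/s; BW = Δω/(2π) = 7.048e+04 Hz.

(a) f₀ = 2007 Hz  (b) Q = 0.02847  (c) BW = 7.048e+04 Hz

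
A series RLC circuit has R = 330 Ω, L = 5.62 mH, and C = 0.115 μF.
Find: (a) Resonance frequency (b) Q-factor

Step 1 — Resonance condition Im(Z)=0 gives ω₀ = 1/√(LC).
Step 2 — ω₀ = 1/√(0.00562·1.15e-07) = 3.934e+04 rad/s.
Step 3 — f₀ = ω₀/(2π) = 6260 Hz.
Step 4 — Series Q: Q = ω₀L/R = 3.934e+04·0.00562/330 = 0.6699.

(a) f₀ = 6260 Hz  (b) Q = 0.6699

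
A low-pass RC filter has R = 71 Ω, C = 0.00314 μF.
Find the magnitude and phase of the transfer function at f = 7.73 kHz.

Step 1 — Angular frequency: ω = 2π·7730 = 4.857e+04 rad/s.
Step 2 — Transfer function: H(jω) = 1/(1 + jωRC).
Step 3 — Denominator: 1 + jωRC = 1 + j·4.857e+04·71·3.14e-09 = 1 + j0.01083.
Step 4 — H = 0.9999 - j0.01083.
Step 5 — Magnitude: |H| = 0.9999 (-0.0 dB); phase: φ = -0.6°.

|H| = 0.9999 (-0.0 dB), φ = -0.6°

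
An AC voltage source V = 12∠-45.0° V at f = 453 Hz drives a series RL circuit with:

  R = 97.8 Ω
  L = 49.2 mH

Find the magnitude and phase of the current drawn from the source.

Step 1 — Angular frequency: ω = 2π·f = 2π·453 = 2846 rad/s.
Step 2 — Component impedances:
  R: Z = R = 97.8 Ω
  L: Z = jωL = j·2846·0.0492 = 0 + j140 Ω
Step 3 — Series combination: Z_total = R + L = 97.8 + j140 Ω = 170.8∠55.1° Ω.
Step 4 — Source phasor: V = 12∠-45.0° V = 8.485 - j8.485 V.
Step 5 — Ohm's law: I = V / Z_total = (8.485 - j8.485) / (97.8 + j140) = -0.01228 - j0.06917 A.
Step 6 — Convert to polar: |I| = 0.07025 A, ∠I = -100.1°.

I = 0.07025∠-100.1° A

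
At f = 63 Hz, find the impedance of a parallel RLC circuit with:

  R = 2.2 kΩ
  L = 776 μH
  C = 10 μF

Step 1 — Angular frequency: ω = 2π·f = 2π·63 = 395.8 rad/s.
Step 2 — Component impedances:
  R: Z = R = 2200 Ω
  L: Z = jωL = j·395.8·0.000776 = 0 + j0.3072 Ω
  C: Z = 1/(jωC) = -j/(ω·C) = 0 - j252.6 Ω
Step 3 — Parallel combination: 1/Z_total = 1/R + 1/L + 1/C; Z_total = 4.299e-05 + j0.3075 Ω = 0.3075∠90.0° Ω.

Z = 4.299e-05 + j0.3075 Ω = 0.3075∠90.0° Ω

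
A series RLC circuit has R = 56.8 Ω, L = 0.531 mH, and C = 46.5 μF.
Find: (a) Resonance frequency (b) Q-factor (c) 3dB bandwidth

Step 1 — Resonance: ω₀ = 1/√(LC) = 1/√(0.000531·4.65e-05) = 6364 rad/s.
Step 2 — f₀ = ω₀/(2π) = 1013 Hz.
Step 3 — Series Q: Q = ω₀L/R = 6364·0.000531/56.8 = 0.05949.
Step 4 — Bandwidth: Δω = ω₀/Q = 1.07e+05 rad/s; BW = Δω/(2π) = 1.702e+04 Hz.

(a) f₀ = 1013 Hz  (b) Q = 0.05949  (c) BW = 1.702e+04 Hz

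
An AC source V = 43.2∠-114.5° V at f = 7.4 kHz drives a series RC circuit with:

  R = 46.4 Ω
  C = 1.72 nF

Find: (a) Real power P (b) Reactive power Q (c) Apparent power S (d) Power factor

Step 1 — Angular frequency: ω = 2π·f = 2π·7400 = 4.65e+04 rad/s.
Step 2 — Component impedances:
  R: Z = R = 46.4 Ω
  C: Z = 1/(jωC) = -j/(ω·C) = 0 - j1.25e+04 Ω
Step 3 — Series combination: Z_total = R + C = 46.4 - j1.25e+04 Ω = 1.25e+04∠-89.8° Ω.
Step 4 — Source phasor: V = 43.2∠-114.5° V = -17.91 - j39.31 V.
Step 5 — Current: I = V / Z = 0.003138 - j0.001444 A = 0.003455∠-24.7° A.
Step 6 — Complex power: S = V·I* = 0.0005538 - j0.1492 VA.
Step 7 — Real power: P = Re(S) = 0.0005538 W.
Step 8 — Reactive power: Q = Im(S) = -0.1492 VAR.
Step 9 — Apparent power: |S| = 0.1492 VA.
Step 10 — Power factor: PF = P/|S| = 0.003711 (leading).

(a) P = 0.0005538 W  (b) Q = -0.1492 VAR  (c) S = 0.1492 VA  (d) PF = 0.003711 (leading)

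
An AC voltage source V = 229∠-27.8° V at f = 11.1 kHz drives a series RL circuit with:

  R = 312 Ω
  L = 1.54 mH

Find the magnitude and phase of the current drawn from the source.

Step 1 — Angular frequency: ω = 2π·f = 2π·1.11e+04 = 6.974e+04 rad/s.
Step 2 — Component impedances:
  R: Z = R = 312 Ω
  L: Z = jωL = j·6.974e+04·0.00154 = 0 + j107.4 Ω
Step 3 — Series combination: Z_total = R + L = 312 + j107.4 Ω = 330∠19.0° Ω.
Step 4 — Source phasor: V = 229∠-27.8° V = 202.6 - j106.8 V.
Step 5 — Ohm's law: I = V / Z_total = (202.6 - j106.8) / (312 + j107.4) = 0.4751 - j0.5059 A.
Step 6 — Convert to polar: |I| = 0.694 A, ∠I = -46.8°.

I = 0.694∠-46.8° A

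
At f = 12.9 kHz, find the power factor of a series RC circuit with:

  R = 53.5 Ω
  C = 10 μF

Step 1 — Angular frequency: ω = 2π·f = 2π·1.29e+04 = 8.105e+04 rad/s.
Step 2 — Component impedances:
  R: Z = R = 53.5 Ω
  C: Z = 1/(jωC) = -j/(ω·C) = 0 - j1.234 Ω
Step 3 — Series combination: Z_total = R + C = 53.5 - j1.234 Ω = 53.51∠-1.3° Ω.
Step 4 — Power factor: PF = cos(φ) = Re(Z)/|Z| = 53.5/53.514 = 0.9997.
Step 5 — Type: Im(Z) = -1.234 ⇒ leading (phase φ = -1.3°).

PF = 0.9997 (leading, φ = -1.3°)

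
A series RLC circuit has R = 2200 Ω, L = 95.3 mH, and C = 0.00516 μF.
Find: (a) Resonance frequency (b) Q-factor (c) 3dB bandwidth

Step 1 — Resonance: ω₀ = 1/√(LC) = 1/√(0.0953·5.16e-09) = 4.51e+04 rad/s.
Step 2 — f₀ = ω₀/(2π) = 7177 Hz.
Step 3 — Series Q: Q = ω₀L/R = 4.51e+04·0.0953/2200 = 1.953.
Step 4 — Bandwidth: Δω = ω₀/Q = 2.308e+04 rad/s; BW = Δω/(2π) = 3674 Hz.

(a) f₀ = 7177 Hz  (b) Q = 1.953  (c) BW = 3674 Hz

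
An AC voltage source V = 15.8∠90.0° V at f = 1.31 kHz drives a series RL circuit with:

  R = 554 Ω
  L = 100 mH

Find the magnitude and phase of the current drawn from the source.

Step 1 — Angular frequency: ω = 2π·f = 2π·1310 = 8231 rad/s.
Step 2 — Component impedances:
  R: Z = R = 554 Ω
  L: Z = jωL = j·8231·0.1 = 0 + j823.1 Ω
Step 3 — Series combination: Z_total = R + L = 554 + j823.1 Ω = 992.2∠56.1° Ω.
Step 4 — Source phasor: V = 15.8∠90.0° V = 0 + j15.8 V.
Step 5 — Ohm's law: I = V / Z_total = (0 + j15.8) / (554 + j823.1) = 0.01321 + j0.008892 A.
Step 6 — Convert to polar: |I| = 0.01592 A, ∠I = 33.9°.

I = 0.01592∠33.9° A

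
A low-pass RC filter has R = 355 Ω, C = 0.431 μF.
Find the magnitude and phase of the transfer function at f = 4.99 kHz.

Step 1 — Angular frequency: ω = 2π·4990 = 3.135e+04 rad/s.
Step 2 — Transfer function: H(jω) = 1/(1 + jωRC).
Step 3 — Denominator: 1 + jωRC = 1 + j·3.135e+04·355·4.31e-07 = 1 + j4.797.
Step 4 — H = 0.04164 - j0.1998.
Step 5 — Magnitude: |H| = 0.2041 (-13.8 dB); phase: φ = -78.2°.

|H| = 0.2041 (-13.8 dB), φ = -78.2°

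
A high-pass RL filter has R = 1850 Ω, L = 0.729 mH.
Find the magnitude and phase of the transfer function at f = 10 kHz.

Step 1 — Angular frequency: ω = 2π·1e+04 = 6.283e+04 rad/s.
Step 2 — Transfer function: H(jω) = jωL/(R + jωL).
Step 3 — Numerator jωL = j·45.8; denominator R + jωL = 1850 + j45.8.
Step 4 — H = 0.0006126 + j0.02474.
Step 5 — Magnitude: |H| = 0.02475 (-32.1 dB); phase: φ = 88.6°.

|H| = 0.02475 (-32.1 dB), φ = 88.6°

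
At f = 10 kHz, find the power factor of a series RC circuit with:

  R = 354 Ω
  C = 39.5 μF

Step 1 — Angular frequency: ω = 2π·f = 2π·1e+04 = 6.283e+04 rad/s.
Step 2 — Component impedances:
  R: Z = R = 354 Ω
  C: Z = 1/(jωC) = -j/(ω·C) = 0 - j0.4029 Ω
Step 3 — Series combination: Z_total = R + C = 354 - j0.4029 Ω = 354∠-0.1° Ω.
Step 4 — Power factor: PF = cos(φ) = Re(Z)/|Z| = 354/354 = 1.
Step 5 — Type: Im(Z) = -0.4029 ⇒ leading (phase φ = -0.1°).

PF = 1 (leading, φ = -0.1°)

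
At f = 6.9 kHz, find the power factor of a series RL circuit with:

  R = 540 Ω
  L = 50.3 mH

Step 1 — Angular frequency: ω = 2π·f = 2π·6900 = 4.335e+04 rad/s.
Step 2 — Component impedances:
  R: Z = R = 540 Ω
  L: Z = jωL = j·4.335e+04·0.0503 = 0 + j2181 Ω
Step 3 — Series combination: Z_total = R + L = 540 + j2181 Ω = 2247∠76.1° Ω.
Step 4 — Power factor: PF = cos(φ) = Re(Z)/|Z| = 540/2246.6 = 0.2404.
Step 5 — Type: Im(Z) = 2181 ⇒ lagging (phase φ = 76.1°).

PF = 0.2404 (lagging, φ = 76.1°)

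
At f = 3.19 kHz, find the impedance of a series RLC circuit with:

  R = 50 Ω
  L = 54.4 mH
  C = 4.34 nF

Step 1 — Angular frequency: ω = 2π·f = 2π·3190 = 2.004e+04 rad/s.
Step 2 — Component impedances:
  R: Z = R = 50 Ω
  L: Z = jωL = j·2.004e+04·0.0544 = 0 + j1090 Ω
  C: Z = 1/(jωC) = -j/(ω·C) = 0 - j1.15e+04 Ω
Step 3 — Series combination: Z_total = R + L + C = 50 - j1.041e+04 Ω = 1.041e+04∠-89.7° Ω.

Z = 50 - j1.041e+04 Ω = 1.041e+04∠-89.7° Ω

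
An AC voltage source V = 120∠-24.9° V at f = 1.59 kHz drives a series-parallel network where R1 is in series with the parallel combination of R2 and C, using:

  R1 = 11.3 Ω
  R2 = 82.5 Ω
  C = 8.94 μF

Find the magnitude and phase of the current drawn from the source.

Step 1 — Angular frequency: ω = 2π·f = 2π·1590 = 9990 rad/s.
Step 2 — Component impedances:
  R1: Z = R = 11.3 Ω
  R2: Z = R = 82.5 Ω
  C: Z = 1/(jωC) = -j/(ω·C) = 0 - j11.2 Ω
Step 3 — Parallel branch: R2 || C = 1/(1/R2 + 1/C) = 1.492 - j10.99 Ω.
Step 4 — Series with R1: Z_total = R1 + (R2 || C) = 12.79 - j10.99 Ω = 16.87∠-40.7° Ω.
Step 5 — Source phasor: V = 120∠-24.9° V = 108.8 - j50.52 V.
Step 6 — Ohm's law: I = V / Z_total = (108.8 - j50.52) / (12.79 - j10.99) = 6.846 + j1.934 A.
Step 7 — Convert to polar: |I| = 7.114 A, ∠I = 15.8°.

I = 7.114∠15.8° A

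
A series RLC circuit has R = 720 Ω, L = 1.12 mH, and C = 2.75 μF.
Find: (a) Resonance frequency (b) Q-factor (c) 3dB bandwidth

Step 1 — Resonance: ω₀ = 1/√(LC) = 1/√(0.00112·2.75e-06) = 1.802e+04 rad/s.
Step 2 — f₀ = ω₀/(2π) = 2868 Hz.
Step 3 — Series Q: Q = ω₀L/R = 1.802e+04·0.00112/720 = 0.02803.
Step 4 — Bandwidth: Δω = ω₀/Q = 6.429e+05 rad/s; BW = Δω/(2π) = 1.023e+05 Hz.

(a) f₀ = 2868 Hz  (b) Q = 0.02803  (c) BW = 1.023e+05 Hz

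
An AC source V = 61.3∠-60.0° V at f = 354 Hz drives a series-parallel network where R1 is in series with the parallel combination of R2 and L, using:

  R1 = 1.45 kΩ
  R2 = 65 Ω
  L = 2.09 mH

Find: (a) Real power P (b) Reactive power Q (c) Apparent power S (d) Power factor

Step 1 — Angular frequency: ω = 2π·f = 2π·354 = 2224 rad/s.
Step 2 — Component impedances:
  R1: Z = R = 1450 Ω
  R2: Z = R = 65 Ω
  L: Z = jωL = j·2224·0.00209 = 0 + j4.649 Ω
Step 3 — Parallel branch: R2 || L = 1/(1/R2 + 1/L) = 0.3308 + j4.625 Ω.
Step 4 — Series with R1: Z_total = R1 + (R2 || L) = 1450 + j4.625 Ω = 1450∠0.2° Ω.
Step 5 — Source phasor: V = 61.3∠-60.0° V = 30.65 - j53.09 V.
Step 6 — Current: I = V / Z = 0.02102 - j0.03667 A = 0.04227∠-60.2° A.
Step 7 — Complex power: S = V·I* = 2.591 + j0.008262 VA.
Step 8 — Real power: P = Re(S) = 2.591 W.
Step 9 — Reactive power: Q = Im(S) = 0.008262 VAR.
Step 10 — Apparent power: |S| = 2.591 VA.
Step 11 — Power factor: PF = P/|S| = 1 (lagging).

(a) P = 2.591 W  (b) Q = 0.008262 VAR  (c) S = 2.591 VA  (d) PF = 1 (lagging)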